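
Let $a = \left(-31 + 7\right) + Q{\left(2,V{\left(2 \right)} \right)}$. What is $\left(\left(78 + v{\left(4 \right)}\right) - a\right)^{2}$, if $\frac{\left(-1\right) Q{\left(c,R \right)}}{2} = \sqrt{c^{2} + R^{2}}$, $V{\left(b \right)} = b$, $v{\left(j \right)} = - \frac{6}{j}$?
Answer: $\frac{40529}{4} + 804 \sqrt{2} \approx 11269.0$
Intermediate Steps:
$Q{\left(c,R \right)} = - 2 \sqrt{R^{2} + c^{2}}$ ($Q{\left(c,R \right)} = - 2 \sqrt{c^{2} + R^{2}} = - 2 \sqrt{R^{2} + c^{2}}$)
$a = -24 - 4 \sqrt{2}$ ($a = \left(-31 + 7\right) - 2 \sqrt{2^{2} + 2^{2}} = -24 - 2 \sqrt{4 + 4} = -24 - 2 \sqrt{8} = -24 - 2 \cdot 2 \sqrt{2} = -24 - 4 \sqrt{2} \approx -29.657$)
$\left(\left(78 + v{\left(4 \right)}\right) - a\right)^{2} = \left(\left(78 - \frac{6}{4}\right) - \left(-24 - 4 \sqrt{2}\right)\right)^{2} = \left(\left(78 - \frac{3}{2}\right) + \left(24 + 4 \sqrt{2}\right)\right)^{2} = \left(\frac{153}{2} + \left(24 + 4 \sqrt{2}\right)\right)^{2} = \left(\frac{201}{2} + 4 \sqrt{2}\right)^{2}$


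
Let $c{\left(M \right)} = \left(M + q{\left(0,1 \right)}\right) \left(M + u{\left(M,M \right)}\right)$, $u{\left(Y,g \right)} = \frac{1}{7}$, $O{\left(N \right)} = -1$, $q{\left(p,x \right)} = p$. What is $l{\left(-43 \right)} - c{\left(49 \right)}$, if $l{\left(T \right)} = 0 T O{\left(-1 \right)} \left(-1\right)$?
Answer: $-2408$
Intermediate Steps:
$u{\left(Y,g \right)} = \frac{1}{7}$
$c{\left(M \right)} = M \left(\frac{1}{7} + M\right)$ ($c{\left(M \right)} = \left(M + 0\right) \left(M + \frac{1}{7}\right) = M \left(\frac{1}{7} + M\right)$)
$l{\left(T \right)} = 0$ ($l{\left(T \right)} = 0 T \left(-1\right) \left(-1\right) = 0 \left(-1\right) \left(-1\right) = 0 \left(-1\right) = 0$)
$l{\left(-43 \right)} - c{\left(49 \right)} = 0 - 49 \left(\frac{1}{7} + 49\right) = 0 - 49 \cdot \frac{344}{7} = 0 - 2408 = -2408$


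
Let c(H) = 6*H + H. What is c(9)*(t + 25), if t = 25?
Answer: 3150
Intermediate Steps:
c(H) = 7*H
c(9)*(t + 25) = (7*9)*(25 + 25) = 63*50 = 3150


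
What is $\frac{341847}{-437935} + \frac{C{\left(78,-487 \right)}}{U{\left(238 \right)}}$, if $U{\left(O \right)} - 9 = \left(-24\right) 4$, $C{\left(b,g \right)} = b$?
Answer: $- \frac{21299873}{12700115} \approx -1.6771$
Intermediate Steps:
$U{\left(O \right)} = -87$ ($U{\left(O \right)} = 9 - 96 = -87$)
$\frac{341847}{-437935} + \frac{C{\left(78,-487 \right)}}{U{\left(238 \right)}} = \frac{341847}{-437935} + \frac{78}{-87} = 341847 \left(- \frac{1}{437935}\right) + 78 \left(- \frac{1}{87}\right) = - \frac{341847}{437935} - \frac{26}{29} = - \frac{21299873}{12700115}$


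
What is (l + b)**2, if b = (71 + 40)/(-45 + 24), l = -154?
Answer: 1243225/49 ≈ 25372.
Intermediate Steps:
b = -37/7 (b = 111/(-21) = 111*(-1/21) = -37/7 ≈ -5.2857)
(l + b)**2 = (-154 - 37/7)**2 = (-1115/7)**2 = 1243225/49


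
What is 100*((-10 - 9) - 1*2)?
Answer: -2100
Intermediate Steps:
100*((-10 - 9) - 1*2) = 100*(-19 - 2) = 100*(-21) = -2100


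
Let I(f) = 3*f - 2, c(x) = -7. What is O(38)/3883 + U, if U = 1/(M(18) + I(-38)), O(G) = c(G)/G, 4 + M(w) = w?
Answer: -37067/3762627 ≈ -0.0098514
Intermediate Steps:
M(w) = -4 + w
I(f) = -2 + 3*f
O(G) = -7/G
U = -1/102 (U = 1/((-4 + 18) + (-2 + 3*(-38))) = 1/(14 + (-2 - 114)) = 1/(14 - 116) = 1/(-102) = -1/102 ≈ -0.0098039)
O(38)/3883 + U = -7/38/3883 - 1/102 = -7*1/38*(1/3883) - 1/102 = -7/38*1/3883 - 1/102 = -7/147554 - 1/102 = -37067/3762627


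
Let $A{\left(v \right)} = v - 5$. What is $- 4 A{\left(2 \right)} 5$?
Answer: $60$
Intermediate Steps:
$A{\left(v \right)} = -5 + v$ ($A{\left(v \right)} = v - 5 = -5 + v$)
$- 4 A{\left(2 \right)} 5 = - 4 \left(-5 + 2\right) 5 = \left(-4\right) \left(-3\right) 5 = 12 \cdot 5 = 60$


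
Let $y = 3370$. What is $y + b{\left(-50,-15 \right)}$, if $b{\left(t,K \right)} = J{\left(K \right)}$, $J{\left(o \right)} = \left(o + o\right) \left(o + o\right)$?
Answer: $4270$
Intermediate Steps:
$J{\left(o \right)} = 4 o^{2}$ ($J{\left(o \right)} = 2 o 2 o = 4 o^{2}$)
$b{\left(t,K \right)} = 4 K^{2}$
$y + b{\left(-50,-15 \right)} = 3370 + 4 \left(-15\right)^{2} = 3370 + 4 \cdot 225 = 3370 + 900 = 4270$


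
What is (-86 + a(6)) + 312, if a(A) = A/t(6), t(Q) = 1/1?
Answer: 232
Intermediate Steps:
t(Q) = 1
a(A) = A (a(A) = A/1 = A*1 = A)
(-86 + a(6)) + 312 = (-86 + 6) + 312 = -80 + 312 = 232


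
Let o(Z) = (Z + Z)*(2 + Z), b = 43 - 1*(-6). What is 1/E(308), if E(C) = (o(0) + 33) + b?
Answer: 1/82 ≈ 0.012195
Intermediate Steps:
b = 49 (b = 43 + 6 = 49)
o(Z) = 2*Z*(2 + Z) (o(Z) = (2*Z)*(2 + Z) = 2*Z*(2 + Z))
E(C) = 82 (E(C) = (2*0*(2 + 0) + 33) + 49 = (2*0*2 + 33) + 49 = (0 + 33) + 49 = 33 + 49 = 82)
1/E(308) = 1/82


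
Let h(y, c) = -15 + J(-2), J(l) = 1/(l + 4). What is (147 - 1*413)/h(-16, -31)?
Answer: 532/29 ≈ 18.345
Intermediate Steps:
J(l) = 1/(4 + l)
h(y, c) = -29/2 (h(y, c) = -15 + 1/(4 - 2) = -15 + 1/2 = -15 + ½ = -29/2)
(147 - 1*413)/h(-16, -31) = (147 - 1*413)/(-29/2) = (147 - 413)*(-2/29) = -266*(-2/29) = 532/29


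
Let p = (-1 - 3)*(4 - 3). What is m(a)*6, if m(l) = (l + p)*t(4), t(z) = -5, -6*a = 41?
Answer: 325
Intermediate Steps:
a = -41/6 (a = -⅙*41 = -41/6 ≈ -6.8333)
p = -4 (p = -4*1 = -4)
m(l) = 20 - 5*l (m(l) = (l - 4)*(-5) = (-4 + l)*(-5) = 20 - 5*l)
m(a)*6 = (20 - 5*(-41/6))*6 = (20 + 205/6)*6 = (325/6)*6 = 325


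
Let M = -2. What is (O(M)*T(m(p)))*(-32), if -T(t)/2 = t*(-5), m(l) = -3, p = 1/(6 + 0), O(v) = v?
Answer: -1920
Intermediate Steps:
p = ⅙ (p = 1/6 = ⅙ ≈ 0.16667)
T(t) = 10*t (T(t) = -2*t*(-5) = -(-10)*t = 10*t)
(O(M)*T(m(p)))*(-32) = -20*(-3)*(-32) = -2*(-30)*(-32) = 60*(-32) = -1920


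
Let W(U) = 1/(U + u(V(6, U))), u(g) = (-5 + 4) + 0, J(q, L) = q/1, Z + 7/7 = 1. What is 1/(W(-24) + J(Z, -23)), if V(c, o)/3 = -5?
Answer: -25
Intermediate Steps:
Z = 0 (Z = -1 + 1 = 0)
V(c, o) = -15 (V(c, o) = 3*(-5) = -15)
J(q, L) = q (J(q, L) = q*1 = q)
u(g) = -1 (u(g) = -1 + 0 = -1)
W(U) = 1/(-1 + U) (W(U) = 1/(U - 1) = 1/(-1 + U))
1/(W(-24) + J(Z, -23)) = 1/(1/(-1 - 24) + 0) = 1/(1/(-25) + 0) = 1/(-1/25 + 0) = 1/(-1/25) = -25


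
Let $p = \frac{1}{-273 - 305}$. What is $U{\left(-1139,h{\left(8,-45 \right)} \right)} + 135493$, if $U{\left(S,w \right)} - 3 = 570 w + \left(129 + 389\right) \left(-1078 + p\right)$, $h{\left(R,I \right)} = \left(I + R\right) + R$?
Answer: $- \frac{126997841}{289} \approx -4.3944 \cdot 10^{5}$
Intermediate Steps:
$p = - \frac{1}{578}$ ($p = \frac{1}{-578} = - \frac{1}{578} \approx -0.0017301$)
$h{\left(R,I \right)} = I + 2 R$
$U{\left(S,w \right)} = - \frac{161378148}{289} + 570 w$ ($U{\left(S,w \right)} = 3 + \left(570 w + \left(129 + 389\right) \left(-1078 - \frac{1}{578}\right)\right) = 3 + \left(570 w + 518 \left(- \frac{623085}{578}\right)\right) = 3 + \left(570 w - \frac{161379015}{289}\right) = 3 + \left(- \frac{161379015}{289} + 570 w\right) = - \frac{161378148}{289} + 570 w$)
$U{\left(-1139,h{\left(8,-45 \right)} \right)} + 135493 = \left(- \frac{161378148}{289} + 570 \left(-45 + 2 \cdot 8\right)\right) + 135493 = \left(- \frac{161378148}{289} + 570 \left(-45 + 16\right)\right) + 135493 = \left(- \frac{161378148}{289} + 570 \left(-29\right)\right) + 135493 = \left(- \frac{161378148}{289} - 16530\right) + 135493 = - \frac{166155318}{289} + 135493 = - \frac{126997841}{289}$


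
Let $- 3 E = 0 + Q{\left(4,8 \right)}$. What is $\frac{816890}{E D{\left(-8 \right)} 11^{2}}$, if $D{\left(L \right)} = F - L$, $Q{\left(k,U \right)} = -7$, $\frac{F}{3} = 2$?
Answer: $\frac{1225335}{5929} \approx 206.67$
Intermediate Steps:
$F = 6$ ($F = 3 \cdot 2 = 6$)
$E = \frac{7}{3}$ ($E = - \frac{0 - 7}{3} = \left(- \frac{1}{3}\right) \left(-7\right) = \frac{7}{3} \approx 2.3333$)
$D{\left(L \right)} = 6 - L$
$\frac{816890}{E D{\left(-8 \right)} 11^{2}} = \frac{816890}{\frac{7 \left(6 - -8\right)}{3} \cdot 11^{2}} = \frac{816890}{\frac{7 \left(6 + 8\right)}{3} \cdot 121} = \frac{816890}{\frac{7}{3} \cdot 14 \cdot 121} = \frac{816890}{\frac{98}{3} \cdot 121} = \frac{816890}{\frac{11858}{3}} = 816890 \cdot \frac{3}{11858} = \frac{1225335}{5929}$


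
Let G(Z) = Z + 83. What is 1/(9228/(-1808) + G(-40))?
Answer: 452/17129 ≈ 0.026388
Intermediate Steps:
G(Z) = 83 + Z
1/(9228/(-1808) + G(-40)) = 1/(9228/(-1808) + (83 - 40)) = 1/(9228*(-1/1808) + 43) = 1/(-2307/452 + 43) = 1/(17129/452) = 452/17129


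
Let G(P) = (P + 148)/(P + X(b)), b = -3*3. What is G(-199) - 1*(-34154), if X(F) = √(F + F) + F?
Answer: 43478354/1273 + 9*I*√2/2546 ≈ 34154.0 + 0.0049992*I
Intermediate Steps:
b = -9
X(F) = F + √2*√F (X(F) = √(2*F) + F = √2*√F + F = F + √2*√F)
G(P) = (148 + P)/(-9 + P + 3*I*√2) (G(P) = (P + 148)/(P + (-9 + √2*√(-9))) = (148 + P)/(P + (-9 + √2*(3*I))) = (148 + P)/(P + (-9 + 3*I*√2)) = (148 + P)/(-9 + P + 3*I*√2))
G(-199) - 1*(-34154) = (148 - 199)/(-9 - 199 + 3*I*√2) - 1*(-34154) = -51/(-208 + 3*I*√2) + 34154 = 34154 - 51/(-208 + 3*I*√2)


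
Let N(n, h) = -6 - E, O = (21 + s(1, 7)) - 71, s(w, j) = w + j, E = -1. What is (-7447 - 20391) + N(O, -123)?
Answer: -27843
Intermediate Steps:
s(w, j) = j + w
O = -42 (O = (21 + (7 + 1)) - 71 = (21 + 8) - 71 = 29 - 71 = -42)
N(n, h) = -5 (N(n, h) = -6 - 1*(-1) = -6 + 1 = -5)
(-7447 - 20391) + N(O, -123) = (-7447 - 20391) - 5 = -27838 - 5 = -27843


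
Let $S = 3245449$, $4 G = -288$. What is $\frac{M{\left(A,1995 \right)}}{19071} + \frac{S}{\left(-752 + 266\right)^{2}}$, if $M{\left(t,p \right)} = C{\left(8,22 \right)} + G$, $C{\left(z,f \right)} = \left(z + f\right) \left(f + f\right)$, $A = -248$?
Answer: $\frac{531527611}{38499948} \approx 13.806$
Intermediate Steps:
$G = -72$ ($G = \frac{1}{4} \left(-288\right) = -72$)
$C{\left(z,f \right)} = 2 f \left(f + z\right)$ ($C{\left(z,f \right)} = \left(f + z\right) 2 f = 2 f \left(f + z\right)$)
$M{\left(t,p \right)} = 1248$ ($M{\left(t,p \right)} = 2 \cdot 22 \left(22 + 8\right) - 72 = 2 \cdot 22 \cdot 30 - 72 = 1320 - 72 = 1248$)
$\frac{M{\left(A,1995 \right)}}{19071} + \frac{S}{\left(-752 + 266\right)^{2}} = \frac{1248}{19071} + \frac{3245449}{\left(-752 + 266\right)^{2}} = 1248 \cdot \frac{1}{19071} + \frac{3245449}{\left(-486\right)^{2}} = \frac{32}{489} + \frac{3245449}{236196} = \frac{531527611}{38499948}$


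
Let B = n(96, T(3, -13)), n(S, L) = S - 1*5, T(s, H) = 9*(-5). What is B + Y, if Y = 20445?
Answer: 20536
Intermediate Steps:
T(s, H) = -45
n(S, L) = -5 + S (n(S, L) = S - 5 = -5 + S)
B = 91 (B = -5 + 96 = 91)
B + Y = 91 + 20445 = 20536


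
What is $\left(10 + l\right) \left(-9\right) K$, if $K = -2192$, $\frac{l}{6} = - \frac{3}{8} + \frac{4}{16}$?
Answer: $182484$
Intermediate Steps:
$l = - \frac{3}{4}$ ($l = 6 \left(- \frac{3}{8} + \frac{4}{16}\right) = 6 \left(\left(-3\right) \frac{1}{8} + 4 \cdot \frac{1}{16}\right) = 6 \left(- \frac{3}{8} + \frac{1}{4}\right) = 6 \left(- \frac{1}{8}\right) = - \frac{3}{4} \approx -0.75$)
$\left(10 + l\right) \left(-9\right) K = \left(10 - \frac{3}{4}\right) \left(-9\right) \left(-2192\right) = \frac{37}{4} \left(-9\right) \left(-2192\right) = \left(- \frac{333}{4}\right) \left(-2192\right) = 182484$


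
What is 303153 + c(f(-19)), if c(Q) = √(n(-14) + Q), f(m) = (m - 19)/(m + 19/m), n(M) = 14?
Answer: 303153 + √1590/10 ≈ 3.0316e+5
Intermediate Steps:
f(m) = (-19 + m)/(m + 19/m)
c(Q) = √(14 + Q)
303153 + c(f(-19)) = 303153 + √(14 - 19*(-19 - 19)/(19 + (-19)²)) = 303153 + √(14 - 19*(-38)/(19 + 361)) = 303153 + √(14 - 19*(-38)/380) = 303153 + √(14 - 19*1/380*(-38)) = 303153 + √(14 + 19/10) = 303153 + √(159/10) = 303153 + √1590/10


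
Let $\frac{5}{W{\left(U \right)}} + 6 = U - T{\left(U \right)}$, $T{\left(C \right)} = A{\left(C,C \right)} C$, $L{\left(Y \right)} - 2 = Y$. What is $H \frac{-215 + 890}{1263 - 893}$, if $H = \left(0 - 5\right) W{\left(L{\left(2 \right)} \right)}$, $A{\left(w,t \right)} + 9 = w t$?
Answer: $\frac{225}{148} \approx 1.5203$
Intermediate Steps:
$A{\left(w,t \right)} = -9 + t w$ ($A{\left(w,t \right)} = -9 + w t = -9 + t w$)
$L{\left(Y \right)} = 2 + Y$
$T{\left(C \right)} = C \left(-9 + C^{2}\right)$ ($T{\left(C \right)} = \left(-9 + C C\right) C = \left(-9 + C^{2}\right) C = C \left(-9 + C^{2}\right)$)
$W{\left(U \right)} = \frac{5}{-6 + U - U \left(-9 + U^{2}\right)}$ ($W{\left(U \right)} = \frac{5}{-6 - \left(- U + U \left(-9 + U^{2}\right)\right)} = \frac{5}{-6 + U - U \left(-9 + U^{2}\right)}$)
$H = \frac{5}{6}$ ($H = \left(0 - 5\right) \left(- \frac{5}{6 + \left(2 + 2\right)^{3} - 10 \left(2 + 2\right)}\right) = - 5 \left(- \frac{5}{6 + 4^{3} - 40}\right) = - 5 \left(- \frac{5}{6 + 64 - 40}\right) = - 5 \left(- \frac{5}{30}\right) = - 5 \left(\left(-5\right) \frac{1}{30}\right) = \left(-5\right) \left(- \frac{1}{6}\right) = \frac{5}{6} \approx 0.83333$)
$H \frac{-215 + 890}{1263 - 893} = \frac{5 \frac{-215 + 890}{1263 - 893}}{6} = \frac{5 \cdot \frac{675}{370}}{6} = \frac{5 \cdot 675 \cdot \frac{1}{370}}{6} = \frac{5}{6} \cdot \frac{135}{74} = \frac{225}{148}$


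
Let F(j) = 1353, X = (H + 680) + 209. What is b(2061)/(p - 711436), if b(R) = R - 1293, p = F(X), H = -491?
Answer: -768/710083 ≈ -0.0010816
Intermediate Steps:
X = 398 (X = (-491 + 680) + 209 = 189 + 209 = 398)
p = 1353
b(R) = -1293 + R
b(2061)/(p - 711436) = (-1293 + 2061)/(1353 - 711436) = 768/(-710083) = 768*(-1/710083) = -768/710083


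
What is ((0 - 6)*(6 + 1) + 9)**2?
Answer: 1089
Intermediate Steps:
((0 - 6)*(6 + 1) + 9)**2 = (-6*7 + 9)**2 = (-42 + 9)**2 = (-33)**2 = 1089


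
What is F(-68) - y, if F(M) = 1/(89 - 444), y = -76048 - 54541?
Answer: 46359094/355 ≈ 1.3059e+5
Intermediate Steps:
y = -130589
F(M) = -1/355 (F(M) = 1/(-355) = -1/355)
F(-68) - y = -1/355 - 1*(-130589) = -1/355 + 130589 = 46359094/355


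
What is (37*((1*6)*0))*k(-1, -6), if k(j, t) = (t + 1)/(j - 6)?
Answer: 0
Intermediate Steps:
k(j, t) = (1 + t)/(-6 + j)
(37*((1*6)*0))*k(-1, -6) = (37*((1*6)*0))*((1 - 6)/(-6 - 1)) = (37*(6*0))*(-5/(-7)) = (37*0)*(-⅐*(-5)) = 0*(5/7) = 0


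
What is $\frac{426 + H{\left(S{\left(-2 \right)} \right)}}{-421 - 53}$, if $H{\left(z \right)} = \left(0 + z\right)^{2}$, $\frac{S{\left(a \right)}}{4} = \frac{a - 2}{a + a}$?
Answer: $- \frac{221}{237} \approx -0.93249$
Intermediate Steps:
$S{\left(a \right)} = \frac{2 \left(-2 + a\right)}{a}$ ($S{\left(a \right)} = 4 \frac{a - 2}{a + a} = 4 \frac{-2 + a}{2 a} = \frac{2 \left(-2 + a\right)}{a}$)
$H{\left(z \right)} = z^{2}$
$\frac{426 + H{\left(S{\left(-2 \right)} \right)}}{-421 - 53} = \frac{426 + \left(2 - \frac{4}{-2}\right)^{2}}{-421 - 53} = \frac{426 + \left(2 - -2\right)^{2}}{-474} = \left(426 + \left(2 + 2\right)^{2}\right) \left(- \frac{1}{474}\right) = \left(426 + 4^{2}\right) \left(- \frac{1}{474}\right) = \left(426 + 16\right) \left(- \frac{1}{474}\right) = 442 \left(- \frac{1}{474}\right) = - \frac{221}{237}$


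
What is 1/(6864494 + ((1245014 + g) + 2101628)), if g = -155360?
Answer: 1/10055776 ≈ 9.9445e-8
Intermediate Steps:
1/(6864494 + ((1245014 + g) + 2101628)) = 1/(6864494 + ((1245014 - 155360) + 2101628)) = 1/(6864494 + (1089654 + 2101628)) = 1/(6864494 + 3191282) = 1/10055776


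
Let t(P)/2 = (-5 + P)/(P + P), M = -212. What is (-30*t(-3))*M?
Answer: 16960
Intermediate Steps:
t(P) = (-5 + P)/P (t(P) = 2*((-5 + P)/(P + P)) = 2*((-5 + P)/((2*P))) = 2*((-5 + P)*(1/(2*P))) = 2*((-5 + P)/(2*P)) = (-5 + P)/P)
(-30*t(-3))*M = -30*(-5 - 3)/(-3)*(-212) = -(-10)*(-8)*(-212) = -30*8/3*(-212) = -80*(-212) = 16960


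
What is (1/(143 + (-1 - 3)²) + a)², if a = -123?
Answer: 382437136/25281 ≈ 15127.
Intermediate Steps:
(1/(143 + (-1 - 3)²) + a)² = (1/(143 + (-1 - 3)²) - 123)² = (1/(143 + (-4)²) - 123)² = (1/(143 + 16) - 123)² = (1/159 - 123)² = (-19556/159)² = 382437136/25281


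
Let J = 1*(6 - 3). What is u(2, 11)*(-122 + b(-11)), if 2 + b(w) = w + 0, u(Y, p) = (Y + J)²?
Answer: -3375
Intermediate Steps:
J = 3 (J = 1*3 = 3)
u(Y, p) = (3 + Y)² (u(Y, p) = (Y + 3)² = (3 + Y)²)
b(w) = -2 + w (b(w) = -2 + (w + 0) = -2 + w)
u(2, 11)*(-122 + b(-11)) = (3 + 2)²*(-122 + (-2 - 11)) = 5²*(-122 - 13) = 25*(-135) = -3375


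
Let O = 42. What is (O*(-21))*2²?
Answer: -3528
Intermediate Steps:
(O*(-21))*2² = (42*(-21))*2² = -882*4 = -3528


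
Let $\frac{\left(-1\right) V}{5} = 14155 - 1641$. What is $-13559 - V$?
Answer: $49011$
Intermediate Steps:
$V = -62570$ ($V = - 5 \left(14155 - 1641\right) = \left(-5\right) 12514 = -62570$)
$-13559 - V = -13559 - -62570 = -13559 + 62570 = 49011$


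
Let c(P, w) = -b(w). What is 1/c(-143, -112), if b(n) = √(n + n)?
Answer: I*√14/56 ≈ 0.066815*I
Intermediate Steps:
b(n) = √2*√n (b(n) = √(2*n) = √2*√n)
c(P, w) = -√2*√w
1/c(-143, -112) = 1/(-√2*√(-112)) = 1/(-√2*4*I*√7) = 1/(-4*I*√14) = I*√14/56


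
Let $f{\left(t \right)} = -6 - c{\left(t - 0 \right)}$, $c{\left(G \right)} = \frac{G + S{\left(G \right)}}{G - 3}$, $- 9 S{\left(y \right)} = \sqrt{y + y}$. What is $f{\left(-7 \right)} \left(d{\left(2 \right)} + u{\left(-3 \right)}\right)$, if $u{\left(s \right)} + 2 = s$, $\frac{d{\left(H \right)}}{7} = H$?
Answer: $- \frac{603}{10} - \frac{i \sqrt{14}}{10} \approx -60.3 - 0.37417 i$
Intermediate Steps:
$d{\left(H \right)} = 7 H$
$S{\left(y \right)} = - \frac{\sqrt{2} \sqrt{y}}{9}$ ($S{\left(y \right)} = - \frac{\sqrt{y + y}}{9} = - \frac{\sqrt{2 y}}{9} = - \frac{\sqrt{2} \sqrt{y}}{9}$)
$c{\left(G \right)} = \frac{G - \frac{\sqrt{2} \sqrt{G}}{9}}{-3 + G}$ ($c{\left(G \right)} = \frac{G - \frac{\sqrt{2} \sqrt{G}}{9}}{G - 3} = \frac{G - \frac{\sqrt{2} \sqrt{G}}{9}}{-3 + G}$)
$u{\left(s \right)} = -2 + s$
$f{\left(t \right)} = -6 - \frac{t - \frac{\sqrt{2} \sqrt{t}}{9}}{-3 + t}$ ($f{\left(t \right)} = -6 - \frac{\left(t - 0\right) - \frac{\sqrt{2} \sqrt{t - 0}}{9}}{-3 + \left(t - 0\right)} = -6 - \frac{\left(t + 0\right) - \frac{\sqrt{2} \sqrt{t + 0}}{9}}{-3 + \left(t + 0\right)} = -6 - \frac{t - \frac{\sqrt{2} \sqrt{t}}{9}}{-3 + t}$)
$f{\left(-7 \right)} \left(d{\left(2 \right)} + u{\left(-3 \right)}\right) = \frac{162 - -441 + \sqrt{2} \sqrt{-7}}{9 \left(-3 - 7\right)} \left(7 \cdot 2 - 5\right) = \frac{162 + 441 + \sqrt{2} i \sqrt{7}}{9 \left(-10\right)} \left(14 - 5\right) = \frac{1}{9} \left(- \frac{1}{10}\right) \left(162 + 441 + i \sqrt{14}\right) 9 = \frac{1}{9} \left(- \frac{1}{10}\right) \left(603 + i \sqrt{14}\right) 9 = \left(- \frac{67}{10} - \frac{i \sqrt{14}}{90}\right) 9 = - \frac{603}{10} - \frac{i \sqrt{14}}{10}$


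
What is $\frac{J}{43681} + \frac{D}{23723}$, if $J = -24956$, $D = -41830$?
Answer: $- \frac{2419207418}{1036244363} \approx -2.3346$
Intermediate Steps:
$\frac{J}{43681} + \frac{D}{23723} = - \frac{24956}{43681} - \frac{41830}{23723} = - \frac{2419207418}{1036244363}$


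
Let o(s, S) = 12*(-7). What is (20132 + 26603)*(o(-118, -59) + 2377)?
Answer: 107163355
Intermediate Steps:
o(s, S) = -84
(20132 + 26603)*(o(-118, -59) + 2377) = (20132 + 26603)*(-84 + 2377) = 46735*2293 = 107163355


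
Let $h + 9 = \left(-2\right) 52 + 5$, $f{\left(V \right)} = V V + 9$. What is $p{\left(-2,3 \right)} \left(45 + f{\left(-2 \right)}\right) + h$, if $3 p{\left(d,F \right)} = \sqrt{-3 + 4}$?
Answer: $- \frac{266}{3} \approx -88.667$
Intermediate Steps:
$f{\left(V \right)} = 9 + V^{2}$ ($f{\left(V \right)} = V^{2} + 9 = 9 + V^{2}$)
$p{\left(d,F \right)} = \frac{1}{3}$ ($p{\left(d,F \right)} = \frac{\sqrt{-3 + 4}}{3} = \frac{\sqrt{1}}{3} = \frac{1}{3} \cdot 1 = \frac{1}{3}$)
$h = -108$ ($h = -9 + \left(\left(-2\right) 52 + 5\right) = -9 + \left(-104 + 5\right) = -9 - 99 = -108$)
$p{\left(-2,3 \right)} \left(45 + f{\left(-2 \right)}\right) + h = \frac{45 + \left(9 + \left(-2\right)^{2}\right)}{3} - 108 = \frac{45 + \left(9 + 4\right)}{3} - 108 = \frac{45 + 13}{3} - 108 = \frac{1}{3} \cdot 58 - 108 = \frac{58}{3} - 108 = - \frac{266}{3}$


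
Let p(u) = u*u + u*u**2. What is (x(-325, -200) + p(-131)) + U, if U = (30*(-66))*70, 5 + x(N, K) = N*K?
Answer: -2304535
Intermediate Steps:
x(N, K) = -5 + K*N (x(N, K) = -5 + N*K = -5 + K*N)
p(u) = u**2 + u**3
U = -138600 (U = -1980*70 = -138600)
(x(-325, -200) + p(-131)) + U = ((-5 - 200*(-325)) + (-131)**2*(1 - 131)) - 138600 = ((-5 + 65000) + 17161*(-130)) - 138600 = (64995 - 2230930) - 138600 = -2165935 - 138600 = -2304535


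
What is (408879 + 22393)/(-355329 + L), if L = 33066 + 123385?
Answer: -215636/99439 ≈ -2.1685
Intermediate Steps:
L = 156451
(408879 + 22393)/(-355329 + L) = (408879 + 22393)/(-355329 + 156451) = 431272/(-198878) = 431272*(-1/198878) = -215636/99439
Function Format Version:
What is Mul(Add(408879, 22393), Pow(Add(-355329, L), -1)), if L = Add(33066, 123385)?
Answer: Rational(-215636, 99439) ≈ -2.1685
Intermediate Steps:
L = 156451
Mul(Add(408879, 22393), Pow(Add(-355329, L), -1)) = Mul(Add(408879, 22393), Pow(Add(-355329, 156451), -1)) = Mul(431272, Pow(-198878, -1)) = Mul(431272, Rational(-1, 198878)) = Rational(-215636, 99439)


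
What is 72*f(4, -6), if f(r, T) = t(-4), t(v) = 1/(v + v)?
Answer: -9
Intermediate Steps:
t(v) = 1/(2*v)
f(r, T) = -⅛ (f(r, T) = (½)/(-4) = (½)*(-¼) = -⅛)
72*f(4, -6) = 72*(-⅛) = -9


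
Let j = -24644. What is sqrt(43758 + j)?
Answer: sqrt(19114) ≈ 138.25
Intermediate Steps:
sqrt(43758 + j) = sqrt(43758 - 24644) = sqrt(19114)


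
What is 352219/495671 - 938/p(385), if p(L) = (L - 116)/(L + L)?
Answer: -357908589549/133335499 ≈ -2684.3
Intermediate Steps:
p(L) = (-116 + L)/(2*L) (p(L) = (-116 + L)/((2*L)) = (-116 + L)*(1/(2*L)) = (-116 + L)/(2*L))
352219/495671 - 938/p(385) = 352219/495671 - 938*770/(-116 + 385) = 352219*(1/495671) - 938/((1/2)*(1/385)*269) = 352219/495671 - 938/269/770 = 352219/495671 - 938*770/269 = 352219/495671 - 722260/269 = -357908589549/133335499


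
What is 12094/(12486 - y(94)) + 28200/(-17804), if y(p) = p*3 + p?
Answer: -15772553/26950805 ≈ -0.58523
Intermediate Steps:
y(p) = 4*p (y(p) = 3*p + p = 4*p)
12094/(12486 - y(94)) + 28200/(-17804) = 12094/(12486 - 4*94) + 28200/(-17804) = 12094/(12486 - 1*376) + 28200*(-1/17804) = 12094/(12486 - 376) - 7050/4451 = 12094/12110 - 7050/4451 = 12094*(1/12110) - 7050/4451 = 6047/6055 - 7050/4451 = -15772553/26950805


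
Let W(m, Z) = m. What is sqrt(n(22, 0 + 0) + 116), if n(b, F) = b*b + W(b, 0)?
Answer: sqrt(622) ≈ 24.940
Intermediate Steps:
n(b, F) = b + b**2 (n(b, F) = b*b + b = b**2 + b = b + b**2)
sqrt(n(22, 0 + 0) + 116) = sqrt(22*(1 + 22) + 116) = sqrt(22*23 + 116) = sqrt(506 + 116) = sqrt(622)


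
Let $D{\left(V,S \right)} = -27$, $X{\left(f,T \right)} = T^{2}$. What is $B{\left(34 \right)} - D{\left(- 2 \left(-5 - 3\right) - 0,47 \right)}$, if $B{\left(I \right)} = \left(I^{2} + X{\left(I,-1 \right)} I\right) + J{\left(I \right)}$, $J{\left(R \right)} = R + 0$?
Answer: $1251$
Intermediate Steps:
$J{\left(R \right)} = R$
$B{\left(I \right)} = I^{2} + 2 I$ ($B{\left(I \right)} = \left(I^{2} + \left(-1\right)^{2} I\right) + I = \left(I^{2} + 1 I\right) + I = \left(I^{2} + I\right) + I = \left(I + I^{2}\right) + I = I^{2} + 2 I$)
$B{\left(34 \right)} - D{\left(- 2 \left(-5 - 3\right) - 0,47 \right)} = 34 \left(2 + 34\right) - -27 = 34 \cdot 36 + 27 = 1224 + 27 = 1251$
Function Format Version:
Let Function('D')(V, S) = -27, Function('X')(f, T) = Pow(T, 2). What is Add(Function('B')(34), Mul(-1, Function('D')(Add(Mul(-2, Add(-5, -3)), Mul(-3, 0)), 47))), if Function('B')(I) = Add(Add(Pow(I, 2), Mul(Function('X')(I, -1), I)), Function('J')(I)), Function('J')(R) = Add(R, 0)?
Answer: 1251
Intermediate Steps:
Function('J')(R) = R
Function('B')(I) = Add(Pow(I, 2), Mul(2, I)) (Function('B')(I) = Add(Add(Pow(I, 2), Mul(Pow(-1, 2), I)), I) = Add(Add(Pow(I, 2), Mul(1, I)), I) = Add(Add(Pow(I, 2), I), I) = Add(Add(I, Pow(I, 2)), I) = Add(Pow(I, 2), Mul(2, I)))
Add(Function('B')(34), Mul(-1, Function('D')(Add(Mul(-2, Add(-5, -3)), Mul(-3, 0)), 47))) = Add(Mul(34, Add(2, 34)), Mul(-1, -27)) = Add(Mul(34, 36), 27) = Add(1224, 27) = 1251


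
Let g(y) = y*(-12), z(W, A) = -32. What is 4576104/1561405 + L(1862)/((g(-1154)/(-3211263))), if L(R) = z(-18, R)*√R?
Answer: 4576104/1561405 + 29971788*√38/577 ≈ 3.2021e+5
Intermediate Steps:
g(y) = -12*y
L(R) = -32*√R
4576104/1561405 + L(1862)/((g(-1154)/(-3211263))) = 4576104/1561405 + (-224*√38)/((-12*(-1154)/(-3211263))) = 4576104*(1/1561405) + (-224*√38)/((13848*(-1/3211263))) = 4576104/1561405 + (-224*√38)/(-4616/1070421) = 4576104/1561405 - 224*√38*(-1070421/4616) = 4576104/1561405 + 29971788*√38/577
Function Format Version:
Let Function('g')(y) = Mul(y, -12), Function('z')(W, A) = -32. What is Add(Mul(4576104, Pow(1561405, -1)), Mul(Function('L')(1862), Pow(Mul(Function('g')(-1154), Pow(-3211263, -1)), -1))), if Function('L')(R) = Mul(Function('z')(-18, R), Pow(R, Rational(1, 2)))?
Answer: Add(Rational(4576104, 1561405), Mul(Rational(29971788, 577), Pow(38, Rational(1, 2)))) ≈ 3.2021e+5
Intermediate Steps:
Function('g')(y) = Mul(-12, y)
Function('L')(R) = Mul(-32, Pow(R, Rational(1, 2)))
Add(Mul(4576104, Pow(1561405, -1)), Mul(Function('L')(1862), Pow(Mul(Function('g')(-1154), Pow(-3211263, -1)), -1))) = Add(Mul(4576104, Pow(1561405, -1)), Mul(Mul(-32, Pow(1862, Rational(1, 2))), Pow(Mul(Mul(-12, -1154), Pow(-3211263, -1)), -1))) = Add(Mul(4576104, Rational(1, 1561405)), Mul(Mul(-32, Mul(7, Pow(38, Rational(1, 2)))), Pow(Mul(13848, Rational(-1, 3211263)), -1))) = Add(Rational(4576104, 1561405), Mul(Mul(-224, Pow(38, Rational(1, 2))), Pow(Rational(-4616, 1070421), -1))) = Add(Rational(4576104, 1561405), Mul(Mul(-224, Pow(38, Rational(1, 2))), Rational(-1070421, 4616))) = Add(Rational(4576104, 1561405), Mul(Rational(29971788, 577), Pow(38, Rational(1, 2))))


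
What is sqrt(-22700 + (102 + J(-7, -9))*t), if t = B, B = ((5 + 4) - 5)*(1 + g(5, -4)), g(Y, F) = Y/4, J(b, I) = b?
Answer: I*sqrt(21845) ≈ 147.8*I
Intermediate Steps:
g(Y, F) = Y/4 (g(Y, F) = Y*(1/4) = Y/4)
B = 9 (B = ((5 + 4) - 5)*(1 + (1/4)*5) = (9 - 5)*(1 + 5/4) = 4*(9/4) = 9)
t = 9
sqrt(-22700 + (102 + J(-7, -9))*t) = sqrt(-22700 + (102 - 7)*9) = sqrt(-22700 + 95*9) = sqrt(-22700 + 855) = sqrt(-21845) = I*sqrt(21845)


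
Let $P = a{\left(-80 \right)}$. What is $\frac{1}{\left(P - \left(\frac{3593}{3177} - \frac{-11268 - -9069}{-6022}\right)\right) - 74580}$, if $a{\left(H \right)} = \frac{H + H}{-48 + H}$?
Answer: $- \frac{38263788}{2853694780951} \approx -1.3409 \cdot 10^{-5}$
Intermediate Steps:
$a{\left(H \right)} = \frac{2 H}{-48 + H}$
$P = \frac{5}{4}$ ($P = 2 \left(-80\right) \frac{1}{-48 - 80} = 2 \left(-80\right) \frac{1}{-128} = 2 \left(-80\right) \left(- \frac{1}{128}\right) = \frac{5}{4} \approx 1.25$)
$\frac{1}{\left(P - \left(\frac{3593}{3177} - \frac{-11268 - -9069}{-6022}\right)\right) - 74580} = \frac{1}{\left(\frac{5}{4} - \left(\frac{3593}{3177} - \frac{-11268 - -9069}{-6022}\right)\right) - 74580} = \frac{1}{\left(\frac{5}{4} - \left(\frac{3593}{3177} - \left(-11268 + 9069\right) \left(- \frac{1}{6022}\right)\right)\right) - 74580} = \frac{1}{\left(\frac{5}{4} - \frac{14650823}{19131894}\right) - 74580} = \frac{1}{\frac{18528089}{38263788} - 74580} = \frac{1}{- \frac{2853694780951}{38263788}} = - \frac{38263788}{2853694780951}$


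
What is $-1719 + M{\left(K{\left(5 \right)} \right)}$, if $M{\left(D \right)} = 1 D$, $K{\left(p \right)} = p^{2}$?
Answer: $-1694$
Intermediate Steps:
$M{\left(D \right)} = D$
$-1719 + M{\left(K{\left(5 \right)} \right)} = -1719 + 5^{2} = -1719 + 25 = -1694$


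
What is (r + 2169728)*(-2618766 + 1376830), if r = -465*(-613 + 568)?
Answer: -2720650824208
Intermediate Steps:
r = 20925 (r = -465*(-45) = 20925)
(r + 2169728)*(-2618766 + 1376830) = (20925 + 2169728)*(-2618766 + 1376830) = 2190653*(-1241936) = -2720650824208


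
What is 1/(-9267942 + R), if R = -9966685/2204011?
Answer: -2204011/20426656082047 ≈ -1.0790e-7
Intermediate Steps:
R = -9966685/2204011 (R = -9966685*1/2204011 = -9966685/2204011 ≈ -4.5221)
1/(-9267942 + R) = 1/(-9267942 - 9966685/2204011) = 1/(-20426656082047/2204011) = -2204011/20426656082047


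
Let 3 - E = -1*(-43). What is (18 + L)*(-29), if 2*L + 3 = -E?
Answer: -2117/2 ≈ -1058.5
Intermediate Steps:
E = -40 (E = 3 - (-1)*(-43) = 3 - 1*43 = 3 - 43 = -40)
L = 37/2 (L = -3/2 + (-1*(-40))/2 = -3/2 + (½)*40 = -3/2 + 20 = 37/2 ≈ 18.500)
(18 + L)*(-29) = (18 + 37/2)*(-29) = (73/2)*(-29) = -2117/2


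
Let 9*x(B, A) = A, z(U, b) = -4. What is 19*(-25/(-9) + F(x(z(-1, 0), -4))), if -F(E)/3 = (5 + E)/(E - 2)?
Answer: 31483/198 ≈ 159.01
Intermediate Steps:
x(B, A) = A/9
F(E) = -3*(5 + E)/(-2 + E) (F(E) = -3*(5 + E)/(E - 2) = -3*(5 + E)/(-2 + E))
19*(-25/(-9) + F(x(z(-1, 0), -4))) = 19*(-25/(-9) + 3*(-5 - (-4)/9)/(-2 + (⅑)*(-4))) = 19*(-25*(-⅑) + 3*(-5 - 1*(-4/9))/(-2 - 4/9)) = 19*(25/9 + 3*(-5 + 4/9)/(-22/9)) = 19*(25/9 + 3*(-9/22)*(-41/9)) = 19*(25/9 + 123/22) = 19*(1657/198) = 31483/198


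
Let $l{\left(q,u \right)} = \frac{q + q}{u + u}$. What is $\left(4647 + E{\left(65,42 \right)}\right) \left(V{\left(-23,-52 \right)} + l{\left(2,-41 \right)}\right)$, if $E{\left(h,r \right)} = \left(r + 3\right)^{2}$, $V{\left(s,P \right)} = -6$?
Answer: $- \frac{1654656}{41} \approx -40357.0$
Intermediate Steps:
$l{\left(q,u \right)} = \frac{q}{u}$ ($l{\left(q,u \right)} = \frac{2 q}{2 u} = 2 q \frac{1}{2 u} = \frac{q}{u}$)
$E{\left(h,r \right)} = \left(3 + r\right)^{2}$
$\left(4647 + E{\left(65,42 \right)}\right) \left(V{\left(-23,-52 \right)} + l{\left(2,-41 \right)}\right) = \left(4647 + \left(3 + 42\right)^{2}\right) \left(-6 + \frac{2}{-41}\right) = \left(4647 + 45^{2}\right) \left(-6 + 2 \left(- \frac{1}{41}\right)\right) = \left(4647 + 2025\right) \left(-6 - \frac{2}{41}\right) = 6672 \left(- \frac{248}{41}\right) = - \frac{1654656}{41}$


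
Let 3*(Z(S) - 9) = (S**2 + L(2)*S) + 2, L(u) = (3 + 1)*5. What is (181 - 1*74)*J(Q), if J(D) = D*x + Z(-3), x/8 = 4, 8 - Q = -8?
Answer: 161998/3 ≈ 53999.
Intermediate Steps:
L(u) = 20 (L(u) = 4*5 = 20)
Q = 16 (Q = 8 - 1*(-8) = 8 + 8 = 16)
x = 32 (x = 8*4 = 32)
Z(S) = 29/3 + S**2/3 + 20*S/3 (Z(S) = 9 + ((S**2 + 20*S) + 2)/3 = 9 + (2 + S**2 + 20*S)/3 = 9 + (2/3 + S**2/3 + 20*S/3) = 29/3 + S**2/3 + 20*S/3)
J(D) = -22/3 + 32*D (J(D) = D*32 + (29/3 + (1/3)*(-3)**2 + (20/3)*(-3)) = 32*D + (29/3 + (1/3)*9 - 20) = 32*D + (29/3 + 3 - 20) = 32*D - 22/3 = -22/3 + 32*D)
(181 - 1*74)*J(Q) = (181 - 1*74)*(-22/3 + 32*16) = (181 - 74)*(-22/3 + 512) = 107*(1514/3) = 161998/3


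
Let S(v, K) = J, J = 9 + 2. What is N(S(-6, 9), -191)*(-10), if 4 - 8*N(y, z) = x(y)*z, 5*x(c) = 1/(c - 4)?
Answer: -331/28 ≈ -11.821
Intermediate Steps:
J = 11
S(v, K) = 11
x(c) = 1/(5*(-4 + c)) (x(c) = 1/(5*(c - 4)) = 1/(5*(-4 + c)))
N(y, z) = 1/2 - z/(40*(-4 + y)) (N(y, z) = 1/2 - 1/(5*(-4 + y))*z/8 = 1/2 - z/(40*(-4 + y)))
N(S(-6, 9), -191)*(-10) = ((-80 - 1*(-191) + 20*11)/(40*(-4 + 11)))*(-10) = ((1/40)*(-80 + 191 + 220)/7)*(-10) = ((1/40)*(1/7)*331)*(-10) = (331/280)*(-10) = -331/28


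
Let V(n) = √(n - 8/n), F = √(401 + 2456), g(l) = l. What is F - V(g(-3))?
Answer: √2857 - I*√3/3 ≈ 53.451 - 0.57735*I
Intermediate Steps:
F = √2857 ≈ 53.451
F - V(g(-3)) = √2857 - √(-3 - 8/(-3)) = √2857 - √(-3 - 8*(-⅓)) = √2857 - √(-3 + 8/3) = √2857 - √(-⅓) = √2857 - I*√3/3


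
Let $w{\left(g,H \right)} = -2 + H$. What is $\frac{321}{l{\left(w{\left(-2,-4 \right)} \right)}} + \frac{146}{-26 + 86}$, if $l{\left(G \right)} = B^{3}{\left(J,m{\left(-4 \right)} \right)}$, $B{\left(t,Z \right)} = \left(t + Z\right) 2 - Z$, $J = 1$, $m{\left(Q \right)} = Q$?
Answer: $- \frac{4523}{120} \approx -37.692$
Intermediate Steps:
$B{\left(t,Z \right)} = Z + 2 t$ ($B{\left(t,Z \right)} = \left(Z + t\right) 2 - Z = \left(2 Z + 2 t\right) - Z = Z + 2 t$)
$l{\left(G \right)} = -8$ ($l{\left(G \right)} = \left(-4 + 2 \cdot 1\right)^{3} = \left(-4 + 2\right)^{3} = \left(-2\right)^{3} = -8$)
$\frac{321}{l{\left(w{\left(-2,-4 \right)} \right)}} + \frac{146}{-26 + 86} = \frac{321}{-8} + \frac{146}{-26 + 86} = 321 \left(- \frac{1}{8}\right) + \frac{146}{60} = - \frac{321}{8} + 146 \cdot \frac{1}{60} = - \frac{321}{8} + \frac{73}{30} = - \frac{4523}{120}$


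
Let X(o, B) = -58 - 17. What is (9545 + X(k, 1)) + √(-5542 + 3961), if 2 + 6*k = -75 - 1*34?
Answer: 9470 + I*√1581 ≈ 9470.0 + 39.762*I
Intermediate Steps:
k = -37/2 (k = -⅓ + (-75 - 1*34)/6 = -⅓ + (-75 - 34)/6 = -⅓ + (⅙)*(-109) = -⅓ - 109/6 = -37/2 ≈ -18.500)
X(o, B) = -75
(9545 + X(k, 1)) + √(-5542 + 3961) = (9545 - 75) + √(-5542 + 3961) = 9470 + √(-1581) = 9470 + I*√1581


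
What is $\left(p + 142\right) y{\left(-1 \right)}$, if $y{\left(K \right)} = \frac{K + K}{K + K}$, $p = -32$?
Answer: $110$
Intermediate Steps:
$y{\left(K \right)} = 1$ ($y{\left(K \right)} = \frac{2 K}{2 K} = 2 K \frac{1}{2 K} = 1$)
$\left(p + 142\right) y{\left(-1 \right)} = \left(-32 + 142\right) 1 = 110 \cdot 1 = 110$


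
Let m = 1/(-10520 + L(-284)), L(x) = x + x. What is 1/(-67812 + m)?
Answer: -11088/751899457 ≈ -1.4747e-5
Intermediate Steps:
L(x) = 2*x
m = -1/11088 (m = 1/(-10520 + 2*(-284)) = 1/(-10520 - 568) = 1/(-11088) = -1/11088 ≈ -9.0188e-5)
1/(-67812 + m) = 1/(-67812 - 1/11088) = 1/(-751899457/11088) = -11088/751899457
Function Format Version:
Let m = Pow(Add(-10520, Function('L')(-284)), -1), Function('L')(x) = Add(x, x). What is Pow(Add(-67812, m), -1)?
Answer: Rational(-11088, 751899457) ≈ -1.4747e-5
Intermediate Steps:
Function('L')(x) = Mul(2, x)
m = Rational(-1, 11088) (m = Pow(Add(-10520, Mul(2, -284)), -1) = Pow(Add(-10520, -568), -1) = Pow(-11088, -1) = Rational(-1, 11088) ≈ -9.0188e-5)
Pow(Add(-67812, m), -1) = Pow(Add(-67812, Rational(-1, 11088)), -1) = Pow(Rational(-751899457, 11088), -1) = Rational(-11088, 751899457)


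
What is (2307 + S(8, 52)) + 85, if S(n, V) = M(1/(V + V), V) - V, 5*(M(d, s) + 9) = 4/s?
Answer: 151516/65 ≈ 2331.0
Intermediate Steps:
M(d, s) = -9 + 4/(5*s) (M(d, s) = -9 + (4/s)/5 = -9 + 4/(5*s))
S(n, V) = -9 - V + 4/(5*V) (S(n, V) = (-9 + 4/(5*V)) - V = -9 - V + 4/(5*V))
(2307 + S(8, 52)) + 85 = (2307 + (-9 - 1*52 + (⅘)/52)) + 85 = (2307 + (-9 - 52 + (⅘)*(1/52))) + 85 = (2307 + (-9 - 52 + 1/65)) + 85 = (2307 - 3964/65) + 85 = 145991/65 + 85 = 151516/65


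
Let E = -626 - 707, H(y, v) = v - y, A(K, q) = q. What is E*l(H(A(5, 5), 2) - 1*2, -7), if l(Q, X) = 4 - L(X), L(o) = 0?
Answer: -5332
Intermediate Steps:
l(Q, X) = 4 (l(Q, X) = 4 - 1*0 = 4 + 0 = 4)
E = -1333
E*l(H(A(5, 5), 2) - 1*2, -7) = -1333*4 = -5332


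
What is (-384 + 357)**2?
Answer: 729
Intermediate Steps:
(-384 + 357)**2 = (-27)**2 = 729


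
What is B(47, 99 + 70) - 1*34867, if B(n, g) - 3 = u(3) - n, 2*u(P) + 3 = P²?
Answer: -34908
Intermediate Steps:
u(P) = -3/2 + P²/2
B(n, g) = 6 - n (B(n, g) = 3 + ((-3/2 + (½)*3²) - n) = 3 + ((-3/2 + (½)*9) - n) = 3 + ((-3/2 + 9/2) - n) = 3 + (3 - n) = 6 - n)
B(47, 99 + 70) - 1*34867 = (6 - 1*47) - 1*34867 = (6 - 47) - 34867 = -41 - 34867 = -34908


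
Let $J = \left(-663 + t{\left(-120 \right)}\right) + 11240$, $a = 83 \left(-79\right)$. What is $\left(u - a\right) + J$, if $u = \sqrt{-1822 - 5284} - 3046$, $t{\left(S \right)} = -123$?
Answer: $13965 + i \sqrt{7106} \approx 13965.0 + 84.297 i$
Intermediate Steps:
$a = -6557$
$J = 10454$ ($J = \left(-663 - 123\right) + 11240 = -786 + 11240 = 10454$)
$u = -3046 + i \sqrt{7106}$ ($u = \sqrt{-7106} - 3046 = i \sqrt{7106} - 3046 = -3046 + i \sqrt{7106} \approx -3046.0 + 84.297 i$)
$\left(u - a\right) + J = \left(\left(-3046 + i \sqrt{7106}\right) - -6557\right) + 10454 = \left(\left(-3046 + i \sqrt{7106}\right) + 6557\right) + 10454 = \left(3511 + i \sqrt{7106}\right) + 10454 = 13965 + i \sqrt{7106}$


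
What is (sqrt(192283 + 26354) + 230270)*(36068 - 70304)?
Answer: -7883523720 - 102708*sqrt(24293) ≈ -7.8995e+9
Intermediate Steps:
(sqrt(192283 + 26354) + 230270)*(36068 - 70304) = (sqrt(218637) + 230270)*(-34236) = (3*sqrt(24293) + 230270)*(-34236) = (230270 + 3*sqrt(24293))*(-34236) = -7883523720 - 102708*sqrt(24293)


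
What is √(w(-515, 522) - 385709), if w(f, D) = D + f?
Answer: I*√385702 ≈ 621.05*I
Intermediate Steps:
√(w(-515, 522) - 385709) = √((522 - 515) - 385709) = √(7 - 385709) = √(-385702) = I*√385702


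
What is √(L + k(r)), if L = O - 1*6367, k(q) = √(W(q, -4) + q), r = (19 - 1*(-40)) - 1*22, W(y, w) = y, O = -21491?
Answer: √(-27858 + √74) ≈ 166.88*I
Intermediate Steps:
r = 37 (r = (19 + 40) - 22 = 59 - 22 = 37)
k(q) = √2*√q (k(q) = √(q + q) = √(2*q) = √2*√q)
L = -27858 (L = -21491 - 1*6367 = -21491 - 6367 = -27858)
√(L + k(r)) = √(-27858 + √2*√37) = √(-27858 + √74)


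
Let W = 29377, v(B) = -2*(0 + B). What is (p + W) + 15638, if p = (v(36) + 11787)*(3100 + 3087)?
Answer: 72525720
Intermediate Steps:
v(B) = -2*B
p = 72480705 (p = (-2*36 + 11787)*(3100 + 3087) = (-72 + 11787)*6187 = 11715*6187 = 72480705)
(p + W) + 15638 = (72480705 + 29377) + 15638 = 72510082 + 15638 = 72525720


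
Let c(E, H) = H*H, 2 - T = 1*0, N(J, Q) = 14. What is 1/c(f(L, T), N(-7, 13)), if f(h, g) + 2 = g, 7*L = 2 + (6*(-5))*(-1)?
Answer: 1/196 ≈ 0.0051020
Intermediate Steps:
T = 2 (T = 2 - 0 = 2 - 1*0 = 2 + 0 = 2)
L = 32/7 (L = (2 + (6*(-5))*(-1))/7 = (2 - 30*(-1))/7 = (2 + 30)/7 = (⅐)*32 = 32/7 ≈ 4.5714)
f(h, g) = -2 + g
c(E, H) = H²
1/c(f(L, T), N(-7, 13)) = 1/(14²) = 1/196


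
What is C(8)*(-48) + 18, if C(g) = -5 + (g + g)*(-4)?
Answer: 3330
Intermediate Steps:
C(g) = -5 - 8*g (C(g) = -5 + (2*g)*(-4) = -5 - 8*g)
C(8)*(-48) + 18 = (-5 - 8*8)*(-48) + 18 = (-5 - 64)*(-48) + 18 = -69*(-48) + 18 = 3312 + 18 = 3330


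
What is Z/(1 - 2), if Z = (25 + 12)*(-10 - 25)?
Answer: 1295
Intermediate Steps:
Z = -1295 (Z = 37*(-35) = -1295)
Z/(1 - 2) = -1295/(1 - 2) = -1295/(-1) = -1295*(-1) = 1295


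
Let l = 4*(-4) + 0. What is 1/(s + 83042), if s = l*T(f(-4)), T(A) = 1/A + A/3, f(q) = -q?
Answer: 3/249050 ≈ 1.2046e-5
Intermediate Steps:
T(A) = 1/A + A/3 (T(A) = 1/A + A*(⅓) = 1/A + A/3)
l = -16 (l = -16 + 0 = -16)
s = -76/3 (s = -16*(1/(-1*(-4)) + (-1*(-4))/3) = -16*(1/4 + (⅓)*4) = -16*(¼ + 4/3) = -16*19/12 = -76/3 ≈ -25.333)
1/(s + 83042) = 1/(-76/3 + 83042) = 1/(249050/3) = 3/249050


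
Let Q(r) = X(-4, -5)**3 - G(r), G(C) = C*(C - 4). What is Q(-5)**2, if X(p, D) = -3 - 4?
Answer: 150544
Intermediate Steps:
X(p, D) = -7
G(C) = C*(-4 + C)
Q(r) = -343 - r*(-4 + r) (Q(r) = (-7)**3 - r*(-4 + r) = -343 - r*(-4 + r))
Q(-5)**2 = (-343 - 1*(-5)*(-4 - 5))**2 = (-343 - 1*(-5)*(-9))**2 = (-343 - 45)**2 = (-388)**2 = 150544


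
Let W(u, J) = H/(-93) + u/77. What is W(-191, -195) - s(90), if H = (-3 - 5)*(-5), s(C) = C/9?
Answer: -92453/7161 ≈ -12.911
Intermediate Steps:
s(C) = C/9 (s(C) = C*(⅑) = C/9)
H = 40 (H = -8*(-5) = 40)
W(u, J) = -40/93 + u/77 (W(u, J) = 40/(-93) + u/77 = 40*(-1/93) + u*(1/77) = -40/93 + u/77)
W(-191, -195) - s(90) = (-40/93 + (1/77)*(-191)) - 90/9 = (-40/93 - 191/77) - 1*10 = -20843/7161 - 10 = -92453/7161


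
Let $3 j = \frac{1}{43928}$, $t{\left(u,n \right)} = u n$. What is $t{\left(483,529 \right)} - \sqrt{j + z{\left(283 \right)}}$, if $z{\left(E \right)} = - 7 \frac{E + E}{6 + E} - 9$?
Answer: $255507 - \frac{i \sqrt{341170878}}{3876} \approx 2.5551 \cdot 10^{5} - 4.7654 i$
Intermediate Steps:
$t{\left(u,n \right)} = n u$
$z{\left(E \right)} = -9 - \frac{14 E}{6 + E}$ ($z{\left(E \right)} = - 7 \frac{2 E}{6 + E} - 9 = - \frac{14 E}{6 + E} - 9 = -9 - \frac{14 E}{6 + E}$)
$j = \frac{1}{131784}$ ($j = \frac{1}{3 \cdot 43928} = \frac{1}{3} \cdot \frac{1}{43928} = \frac{1}{131784} \approx 7.5882 \cdot 10^{-6}$)
$t{\left(483,529 \right)} - \sqrt{j + z{\left(283 \right)}} = 529 \cdot 483 - \sqrt{\frac{1}{131784} + \frac{-54 - 6509}{6 + 283}} = 255507 - \sqrt{\frac{1}{131784} + \frac{-54 - 6509}{289}} = 255507 - \sqrt{\frac{1}{131784} + \frac{1}{289} \left(-6563\right)} = 255507 - \sqrt{\frac{1}{131784} - \frac{6563}{289}} = 255507 - \sqrt{- \frac{2992727}{131784}} = 255507 - \frac{i \sqrt{341170878}}{3876}$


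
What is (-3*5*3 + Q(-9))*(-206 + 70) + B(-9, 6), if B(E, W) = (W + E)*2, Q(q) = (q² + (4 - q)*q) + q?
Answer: 12234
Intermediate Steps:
Q(q) = q + q² + q*(4 - q) (Q(q) = (q² + q*(4 - q)) + q = q + q² + q*(4 - q))
B(E, W) = 2*E + 2*W (B(E, W) = (E + W)*2 = 2*E + 2*W)
(-3*5*3 + Q(-9))*(-206 + 70) + B(-9, 6) = (-3*5*3 + 5*(-9))*(-206 + 70) + (2*(-9) + 2*6) = (-15*3 - 45)*(-136) + (-18 + 12) = (-45 - 45)*(-136) - 6 = -90*(-136) - 6 = 12240 - 6 = 12234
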